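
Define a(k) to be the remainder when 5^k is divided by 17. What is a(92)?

4

Listing terms: a(0) = 1; a(1) = 5; a(2) = 8; a(3) = 6; a(4) = 13; a(5) = 14; a(6) = 2; a(7) = 10; a(8) = 16; a(9) = 12; a(10) = 9; a(11) = 11; a(12) = 4; a(13) = 3; a(14) = 15; a(15) = 7; a(16) = 1.
Since a(16) = a(0) = 1, the sequence is periodic with period 16.
So a(92) = a(0 + ((92-0) mod 16)) = a(12) = 4.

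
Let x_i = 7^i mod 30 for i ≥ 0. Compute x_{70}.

19

Computing terms: x_0 = 1,  x_1 = 7,  x_2 = 19,  x_3 = 13,  x_4 = 1.
Since x_4 = x_0 = 1, the sequence is periodic with period 4.
So x_{70} = x_{0 + ((70-0) mod 4)} = x_2 = 19.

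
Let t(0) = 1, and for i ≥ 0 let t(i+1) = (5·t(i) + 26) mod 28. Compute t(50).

13

t(0) = 1; t(1) = 3; t(2) = 13; t(3) = 7; t(4) = 5; t(5) = 23; t(6) = 1.
The sequence repeats with period 6.
(50 - 0) mod 6 = 2, so t(50) = t(2) = 13.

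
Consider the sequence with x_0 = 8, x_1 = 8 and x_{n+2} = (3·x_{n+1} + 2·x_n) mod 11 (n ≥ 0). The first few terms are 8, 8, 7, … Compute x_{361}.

x_0 = 8; x_1 = 8; x_2 = 7; x_3 = 4; x_4 = 4; x_5 = 9; x_6 = 2; x_7 = 2; x_8 = 10; x_9 = 1; x_{10} = 1; x_{11} = 5; x_{12} = 6; x_{13} = 6; x_{14} = 8; x_{15} = 3; x_{16} = 3; x_{17} = 4; x_{18} = 7; x_{19} = 7; x_{20} = 2; x_{21} = 9; x_{22} = 9; x_{23} = 1; x_{24} = 10; x_{25} = 10; x_{26} = 6; x_{27} = 5; x_{28} = 5; x_{29} = 3; x_{30} = 8; x_{31} = 8.
The sequence repeats with period 30.
(361 - 0) mod 30 = 1, so x_{361} = x_1 = 8.

8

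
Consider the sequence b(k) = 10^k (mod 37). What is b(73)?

Computing terms: b(1) = 10,  b(2) = 26,  b(3) = 1,  b(4) = 10.
Since b(4) = b(1) = 10, the sequence is periodic with period 3.
So b(73) = b(1 + ((73-1) mod 3)) = b(1) = 10.

10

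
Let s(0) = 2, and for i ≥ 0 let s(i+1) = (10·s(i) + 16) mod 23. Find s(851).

s(0) = 2, s(1) = 13, s(2) = 8, s(3) = 4, s(4) = 10, s(5) = 1, s(6) = 3, s(7) = 0, s(8) = 16, s(9) = 15, s(10) = 5, s(11) = 20, s(12) = 9, s(13) = 14, s(14) = 18, s(15) = 12, s(16) = 21, s(17) = 19, s(18) = 22, s(19) = 6, s(20) = 7, s(21) = 17, s(22) = 2.
Since s(22) = s(0) = 2, the sequence is periodic with period 22.
(851 - 0) mod 22 = 15, so s(851) = s(15) = 12.

12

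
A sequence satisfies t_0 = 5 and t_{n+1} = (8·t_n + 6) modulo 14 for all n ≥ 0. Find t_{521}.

2

Listing terms: t_0 = 5,  t_1 = 4,  t_2 = 10,  t_3 = 2,  t_4 = 8,  t_5 = 0,  t_6 = 6,  t_7 = 12,  t_8 = 4.
Since t_8 = t_1 = 4, the sequence is eventually periodic: after a pre-period of length 1 it cycles with period 7.
For n ≥ 1, t_n depends only on (n - 1) mod 7. (521 - 1) mod 7 = 2, so t_{521} = t_3 = 2.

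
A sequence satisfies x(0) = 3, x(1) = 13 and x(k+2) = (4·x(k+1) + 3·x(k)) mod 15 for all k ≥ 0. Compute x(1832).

We have x(0) = 3, x(1) = 13, x(2) = 1, x(3) = 13, x(4) = 10, x(5) = 4, x(6) = 1, x(7) = 1, x(8) = 7, x(9) = 1, x(10) = 10, x(11) = 13, x(12) = 7, x(13) = 7, x(14) = 4, x(15) = 7, x(16) = 10, x(17) = 1, x(18) = 4, x(19) = 4, x(20) = 13, x(21) = 4, x(22) = 10, x(23) = 7, x(24) = 13, x(25) = 13, x(26) = 1.
Since (x(25), x(26)) = (x(1), x(2)) = (13, 1) (two consecutive terms determine the rest), the sequence is eventually periodic: after a pre-period of length 1 it cycles with period 24.
For k ≥ 1, x(k) depends only on (k - 1) mod 24. (1832 - 1) mod 24 = 7, so x(1832) = x(8) = 7.

7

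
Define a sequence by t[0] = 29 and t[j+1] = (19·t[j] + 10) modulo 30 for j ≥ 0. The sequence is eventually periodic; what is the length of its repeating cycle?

6

Listing terms: t[0] = 29; t[1] = 21; t[2] = 19; t[3] = 11; t[4] = 9; t[5] = 1; t[6] = 29.
Since t[6] = t[0] = 29, the sequence is periodic with period 6.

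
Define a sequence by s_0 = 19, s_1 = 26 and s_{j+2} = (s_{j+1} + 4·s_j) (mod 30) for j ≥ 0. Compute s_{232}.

4

We have s_0 = 19,  s_1 = 26,  s_2 = 12,  s_3 = 26,  s_4 = 14,  s_5 = 28,  s_6 = 24,  s_7 = 16,  s_8 = 22,  s_9 = 26,  s_{10} = 24,  s_{11} = 8,  s_{12} = 14,  s_{13} = 16,  s_{14} = 12,  s_{15} = 16,  s_{16} = 4,  s_{17} = 8,  s_{18} = 24,  s_{19} = 26,  s_{20} = 2,  s_{21} = 16,  s_{22} = 24,  s_{23} = 28,  s_{24} = 4,  s_{25} = 26,  s_{26} = 12.
Since (s_{25}, s_{26}) = (s_1, s_2) = (26, 12) (two consecutive terms determine the rest), the sequence is eventually periodic: after a pre-period of length 1 it cycles with period 24.
For j ≥ 1, s_j depends only on (j - 1) mod 24. (232 - 1) mod 24 = 15, so s_{232} = s_{16} = 4.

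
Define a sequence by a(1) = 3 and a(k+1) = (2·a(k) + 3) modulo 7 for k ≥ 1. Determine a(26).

2

Computing terms: a(1) = 3, a(2) = 2, a(3) = 0, a(4) = 3.
Since a(4) = a(1) = 3, the sequence is periodic with period 3.
So a(26) = a(1 + ((26-1) mod 3)) = a(2) = 2.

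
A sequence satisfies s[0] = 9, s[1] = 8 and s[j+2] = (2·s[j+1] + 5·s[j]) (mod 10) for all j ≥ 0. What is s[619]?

2

We have s[0] = 9; s[1] = 8; s[2] = 1; s[3] = 2; s[4] = 9; s[5] = 8.
Since (s[4], s[5]) = (s[0], s[1]) = (9, 8) (two consecutive terms determine the rest), the sequence is periodic with period 4.
(619 - 0) mod 4 = 3, so s[619] = s[3] = 2.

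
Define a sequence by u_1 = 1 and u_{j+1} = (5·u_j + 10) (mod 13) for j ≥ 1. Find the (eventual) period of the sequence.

Listing terms: u_1 = 1; u_2 = 2; u_3 = 7; u_4 = 6; u_5 = 1.
The sequence repeats with period 4.

4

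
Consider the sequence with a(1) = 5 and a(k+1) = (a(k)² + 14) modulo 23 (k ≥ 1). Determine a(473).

Listing terms: a(1) = 5; a(2) = 16; a(3) = 17; a(4) = 4; a(5) = 7; a(6) = 17.
Since a(6) = a(3) = 17, the sequence is eventually periodic: after a pre-period of length 2 it cycles with period 3.
For k ≥ 3, a(k) depends only on (k - 3) mod 3. (473 - 3) mod 3 = 2, so a(473) = a(5) = 7.

7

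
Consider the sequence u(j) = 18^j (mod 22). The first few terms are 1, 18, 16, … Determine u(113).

Computing terms: u(0) = 1,  u(1) = 18,  u(2) = 16,  u(3) = 2,  u(4) = 14,  u(5) = 10,  u(6) = 4,  u(7) = 6,  u(8) = 20,  u(9) = 8,  u(10) = 12,  u(11) = 18.
Since u(11) = u(1) = 18, the sequence is eventually periodic: after a pre-period of length 1 it cycles with period 10.
For j ≥ 1, u(j) depends only on (j - 1) mod 10. (113 - 1) mod 10 = 2, so u(113) = u(3) = 2.

2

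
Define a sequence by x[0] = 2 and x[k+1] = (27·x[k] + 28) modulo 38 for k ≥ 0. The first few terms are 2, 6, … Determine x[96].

We have x[0] = 2; x[1] = 6; x[2] = 0; x[3] = 28; x[4] = 24; x[5] = 30; x[6] = 2.
The sequence repeats with period 6.
(96 - 0) mod 6 = 0, so x[96] = x[0] = 2.

2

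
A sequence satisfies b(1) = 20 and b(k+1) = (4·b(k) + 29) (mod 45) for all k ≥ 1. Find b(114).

39

Listing terms: b(1) = 20,  b(2) = 19,  b(3) = 15,  b(4) = 44,  b(5) = 25,  b(6) = 39,  b(7) = 5,  b(8) = 4,  b(9) = 0,  b(10) = 29,  b(11) = 10,  b(12) = 24,  b(13) = 35,  b(14) = 34,  b(15) = 30,  b(16) = 14,  b(17) = 40,  b(18) = 9,  b(19) = 20.
Since b(19) = b(1) = 20, the sequence is periodic with period 18.
(114 - 1) mod 18 = 5, so b(114) = b(6) = 39.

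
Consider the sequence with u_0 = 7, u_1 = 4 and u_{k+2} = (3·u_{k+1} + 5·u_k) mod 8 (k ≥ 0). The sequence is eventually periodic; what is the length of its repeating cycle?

We have u_0 = 7, u_1 = 4, u_2 = 7, u_3 = 1, u_4 = 6, u_5 = 7, u_6 = 3, u_7 = 4, u_8 = 3, u_9 = 5, u_{10} = 6, u_{11} = 3, u_{12} = 7, u_{13} = 4.
Since (u_{12}, u_{13}) = (u_0, u_1) = (7, 4) (two consecutive terms determine the rest), the sequence is periodic with period 12.

12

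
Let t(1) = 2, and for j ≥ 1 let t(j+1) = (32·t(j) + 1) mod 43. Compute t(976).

We have t(1) = 2,  t(2) = 22,  t(3) = 17,  t(4) = 29,  t(5) = 26,  t(6) = 16,  t(7) = 40,  t(8) = 34,  t(9) = 14,  t(10) = 19,  t(11) = 7,  t(12) = 10,  t(13) = 20,  t(14) = 39,  t(15) = 2.
The sequence repeats with period 14.
(976 - 1) mod 14 = 9, so t(976) = t(10) = 19.

19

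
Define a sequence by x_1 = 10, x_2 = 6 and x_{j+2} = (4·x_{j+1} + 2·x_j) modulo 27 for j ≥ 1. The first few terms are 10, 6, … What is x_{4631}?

Listing terms: x_1 = 10,  x_2 = 6,  x_3 = 17,  x_4 = 26,  x_5 = 3,  x_6 = 10,  x_7 = 19,  x_8 = 15,  x_9 = 17,  x_{10} = 17,  x_{11} = 21,  x_{12} = 10,  x_{13} = 1,  x_{14} = 24,  x_{15} = 17,  x_{16} = 8,  x_{17} = 12,  x_{18} = 10,  x_{19} = 10,  x_{20} = 6.
The sequence repeats with period 18.
So x_{4631} = x_{1 + ((4631-1) mod 18)} = x_5 = 3.

3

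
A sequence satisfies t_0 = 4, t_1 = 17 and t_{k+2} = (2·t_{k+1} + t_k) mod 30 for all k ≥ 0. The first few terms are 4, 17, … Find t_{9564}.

Listing terms: t_0 = 4; t_1 = 17; t_2 = 8; t_3 = 3; t_4 = 14; t_5 = 1; t_6 = 16; t_7 = 3; t_8 = 22; t_9 = 17; t_{10} = 26; t_{11} = 9; t_{12} = 14; t_{13} = 7; t_{14} = 28; t_{15} = 3; t_{16} = 4; t_{17} = 11; t_{18} = 26; t_{19} = 3; t_{20} = 2; t_{21} = 7; t_{22} = 16; t_{23} = 9; t_{24} = 4; t_{25} = 17.
Since (t_{24}, t_{25}) = (t_0, t_1) = (4, 17) (two consecutive terms determine the rest), the sequence is periodic with period 24.
(9564 - 0) mod 24 = 12, so t_{9564} = t_{12} = 14.

14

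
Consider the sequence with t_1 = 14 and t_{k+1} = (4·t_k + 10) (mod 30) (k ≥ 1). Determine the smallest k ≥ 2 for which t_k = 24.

Listing terms: t_1 = 14, t_2 = 6, t_3 = 4, t_4 = 26, t_5 = 24, t_6 = 16, t_7 = 14.
The sequence repeats with period 6.
The value 24 first appears (with k ≥ 2) at t_5.

5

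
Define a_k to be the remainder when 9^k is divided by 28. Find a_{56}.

Listing terms: a_0 = 1, a_1 = 9, a_2 = 25, a_3 = 1.
The sequence repeats with period 3.
(56 - 0) mod 3 = 2, so a_{56} = a_2 = 25.

25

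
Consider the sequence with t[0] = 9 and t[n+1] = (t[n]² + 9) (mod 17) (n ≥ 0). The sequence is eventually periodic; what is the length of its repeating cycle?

3

Computing terms: t[0] = 9,  t[1] = 5,  t[2] = 0,  t[3] = 9.
Since t[3] = t[0] = 9, the sequence is periodic with period 3.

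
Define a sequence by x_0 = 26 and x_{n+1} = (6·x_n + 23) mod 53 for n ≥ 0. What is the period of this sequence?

Listing terms: x_0 = 26, x_1 = 20, x_2 = 37, x_3 = 33, x_4 = 9, x_5 = 24, x_6 = 8, x_7 = 18, x_8 = 25, x_9 = 14, x_{10} = 1, x_{11} = 29, x_{12} = 38, x_{13} = 39, x_{14} = 45, x_{15} = 28, x_{16} = 32, x_{17} = 3, x_{18} = 41, x_{19} = 4, x_{20} = 47, x_{21} = 40, x_{22} = 51, x_{23} = 11, x_{24} = 36, x_{25} = 27, x_{26} = 26.
The sequence repeats with period 26.

26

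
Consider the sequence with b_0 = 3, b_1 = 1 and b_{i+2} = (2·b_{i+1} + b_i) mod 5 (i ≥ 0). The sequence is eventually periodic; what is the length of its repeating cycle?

12

Listing terms: b_0 = 3; b_1 = 1; b_2 = 0; b_3 = 1; b_4 = 2; b_5 = 0; b_6 = 2; b_7 = 4; b_8 = 0; b_9 = 4; b_{10} = 3; b_{11} = 0; b_{12} = 3; b_{13} = 1.
The sequence repeats with period 12.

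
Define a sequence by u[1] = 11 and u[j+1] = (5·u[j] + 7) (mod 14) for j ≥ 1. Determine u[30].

Listing terms: u[1] = 11, u[2] = 6, u[3] = 9, u[4] = 10, u[5] = 1, u[6] = 12, u[7] = 11.
Since u[7] = u[1] = 11, the sequence is periodic with period 6.
(30 - 1) mod 6 = 5, so u[30] = u[6] = 12.

12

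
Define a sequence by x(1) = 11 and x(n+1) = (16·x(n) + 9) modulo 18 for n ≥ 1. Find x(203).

Listing terms: x(1) = 11,  x(2) = 5,  x(3) = 17,  x(4) = 11.
The sequence repeats with period 3.
(203 - 1) mod 3 = 1, so x(203) = x(2) = 5.

5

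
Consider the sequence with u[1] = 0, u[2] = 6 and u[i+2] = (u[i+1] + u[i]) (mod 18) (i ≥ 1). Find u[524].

Computing terms: u[1] = 0; u[2] = 6; u[3] = 6; u[4] = 12; u[5] = 0; u[6] = 12; u[7] = 12; u[8] = 6; u[9] = 0; u[10] = 6.
The sequence repeats with period 8.
(524 - 1) mod 8 = 3, so u[524] = u[4] = 12.

12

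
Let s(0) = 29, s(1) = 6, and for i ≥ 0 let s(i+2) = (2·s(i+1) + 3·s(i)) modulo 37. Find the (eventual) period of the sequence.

s(0) = 29; s(1) = 6; s(2) = 25; s(3) = 31; s(4) = 26; s(5) = 34; s(6) = 35; s(7) = 24; s(8) = 5; s(9) = 8; s(10) = 31; s(11) = 12; s(12) = 6; s(13) = 11; s(14) = 3; s(15) = 2; s(16) = 13; s(17) = 32; s(18) = 29; s(19) = 6.
Since (s(18), s(19)) = (s(0), s(1)) = (29, 6) (two consecutive terms determine the rest), the sequence is periodic with period 18.

18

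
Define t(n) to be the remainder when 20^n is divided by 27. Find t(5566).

25

We have t(0) = 1,  t(1) = 20,  t(2) = 22,  t(3) = 8,  t(4) = 25,  t(5) = 14,  t(6) = 10,  t(7) = 11,  t(8) = 4,  t(9) = 26,  t(10) = 7,  t(11) = 5,  t(12) = 19,  t(13) = 2,  t(14) = 13,  t(15) = 17,  t(16) = 16,  t(17) = 23,  t(18) = 1.
Since t(18) = t(0) = 1, the sequence is periodic with period 18.
So t(5566) = t(0 + ((5566-0) mod 18)) = t(4) = 25.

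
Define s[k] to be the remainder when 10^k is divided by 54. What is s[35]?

46

Computing terms: s[1] = 10,  s[2] = 46,  s[3] = 28,  s[4] = 10.
Since s[4] = s[1] = 10, the sequence is periodic with period 3.
(35 - 1) mod 3 = 1, so s[35] = s[2] = 46.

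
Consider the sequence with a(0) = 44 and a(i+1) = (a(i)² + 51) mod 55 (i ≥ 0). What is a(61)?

Computing terms: a(0) = 44, a(1) = 7, a(2) = 45, a(3) = 41, a(4) = 27, a(5) = 10, a(6) = 41.
Since a(6) = a(3) = 41, the sequence is eventually periodic: after a pre-period of length 3 it cycles with period 3.
For i ≥ 3, a(i) depends only on (i - 3) mod 3. (61 - 3) mod 3 = 1, so a(61) = a(4) = 27.

27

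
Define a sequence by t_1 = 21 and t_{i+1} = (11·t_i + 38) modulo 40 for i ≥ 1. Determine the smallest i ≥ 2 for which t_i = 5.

We have t_1 = 21,  t_2 = 29,  t_3 = 37,  t_4 = 5,  t_5 = 13,  t_6 = 21.
Since t_6 = t_1 = 21, the sequence is periodic with period 5.
The value 5 first appears (with i ≥ 2) at t_4.

4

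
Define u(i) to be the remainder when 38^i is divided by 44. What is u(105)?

12

We have u(0) = 1; u(1) = 38; u(2) = 36; u(3) = 4; u(4) = 20; u(5) = 12; u(6) = 16; u(7) = 36.
Since u(7) = u(2) = 36, the sequence is eventually periodic: after a pre-period of length 2 it cycles with period 5.
For i ≥ 2, u(i) depends only on (i - 2) mod 5. (105 - 2) mod 5 = 3, so u(105) = u(5) = 12.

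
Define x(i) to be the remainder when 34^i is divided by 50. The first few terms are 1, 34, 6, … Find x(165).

x(0) = 1; x(1) = 34; x(2) = 6; x(3) = 4; x(4) = 36; x(5) = 24; x(6) = 16; x(7) = 44; x(8) = 46; x(9) = 14; x(10) = 26; x(11) = 34.
Since x(11) = x(1) = 34, the sequence is eventually periodic: after a pre-period of length 1 it cycles with period 10.
For i ≥ 1, x(i) depends only on (i - 1) mod 10. (165 - 1) mod 10 = 4, so x(165) = x(5) = 24.

24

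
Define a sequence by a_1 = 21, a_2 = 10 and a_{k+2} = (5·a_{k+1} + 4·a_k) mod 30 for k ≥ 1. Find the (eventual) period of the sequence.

Computing terms: a_1 = 21, a_2 = 10, a_3 = 14, a_4 = 20, a_5 = 6, a_6 = 20, a_7 = 4, a_8 = 10, a_9 = 6, a_{10} = 10, a_{11} = 14.
Since (a_{10}, a_{11}) = (a_2, a_3) = (10, 14) (two consecutive terms determine the rest), the sequence is eventually periodic: after a pre-period of length 1 it cycles with period 8.

8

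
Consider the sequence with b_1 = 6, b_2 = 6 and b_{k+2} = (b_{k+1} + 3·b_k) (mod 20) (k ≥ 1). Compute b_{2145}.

8

Listing terms: b_1 = 6; b_2 = 6; b_3 = 4; b_4 = 2; b_5 = 14; b_6 = 0; b_7 = 2; b_8 = 2; b_9 = 8; b_{10} = 14; b_{11} = 18; b_{12} = 0; b_{13} = 14; b_{14} = 14; b_{15} = 16; b_{16} = 18; b_{17} = 6; b_{18} = 0; b_{19} = 18; b_{20} = 18; b_{21} = 12; b_{22} = 6; b_{23} = 2; b_{24} = 0; b_{25} = 6; b_{26} = 6.
The sequence repeats with period 24.
(2145 - 1) mod 24 = 8, so b_{2145} = b_9 = 8.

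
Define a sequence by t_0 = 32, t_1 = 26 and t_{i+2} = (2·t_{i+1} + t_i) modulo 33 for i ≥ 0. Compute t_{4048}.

We have t_0 = 32, t_1 = 26, t_2 = 18, t_3 = 29, t_4 = 10, t_5 = 16, t_6 = 9, t_7 = 1, t_8 = 11, t_9 = 23, t_{10} = 24, t_{11} = 5, t_{12} = 1, t_{13} = 7, t_{14} = 15, t_{15} = 4, t_{16} = 23, t_{17} = 17, t_{18} = 24, t_{19} = 32, t_{20} = 22, t_{21} = 10, t_{22} = 9, t_{23} = 28, t_{24} = 32, t_{25} = 26.
The sequence repeats with period 24.
(4048 - 0) mod 24 = 16, so t_{4048} = t_{16} = 23.

23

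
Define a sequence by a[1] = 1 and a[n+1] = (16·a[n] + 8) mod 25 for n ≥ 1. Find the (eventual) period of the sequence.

25

a[1] = 1,  a[2] = 24,  a[3] = 17,  a[4] = 5,  a[5] = 13,  a[6] = 16,  a[7] = 14,  a[8] = 7,  a[9] = 20,  a[10] = 3,  a[11] = 6,  a[12] = 4,  a[13] = 22,  a[14] = 10,  a[15] = 18,  a[16] = 21,  a[17] = 19,  a[18] = 12,  a[19] = 0,  a[20] = 8,  a[21] = 11,  a[22] = 9,  a[23] = 2,  a[24] = 15,  a[25] = 23,  a[26] = 1.
The sequence repeats with period 25.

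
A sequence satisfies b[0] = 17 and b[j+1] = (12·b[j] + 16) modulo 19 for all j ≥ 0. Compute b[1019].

8

b[0] = 17; b[1] = 11; b[2] = 15; b[3] = 6; b[4] = 12; b[5] = 8; b[6] = 17.
The sequence repeats with period 6.
So b[1019] = b[0 + ((1019-0) mod 6)] = b[5] = 8.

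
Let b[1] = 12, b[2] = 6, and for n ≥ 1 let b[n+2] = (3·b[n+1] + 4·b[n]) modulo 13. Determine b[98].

Listing terms: b[1] = 12, b[2] = 6, b[3] = 1, b[4] = 1, b[5] = 7, b[6] = 12, b[7] = 12, b[8] = 6.
The sequence repeats with period 6.
(98 - 1) mod 6 = 1, so b[98] = b[2] = 6.

6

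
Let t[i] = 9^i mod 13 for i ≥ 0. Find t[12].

Listing terms: t[0] = 1; t[1] = 9; t[2] = 3; t[3] = 1.
The sequence repeats with period 3.
(12 - 0) mod 3 = 0, so t[12] = t[0] = 1.

1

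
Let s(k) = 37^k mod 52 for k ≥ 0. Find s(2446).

We have s(0) = 1; s(1) = 37; s(2) = 17; s(3) = 5; s(4) = 29; s(5) = 33; s(6) = 25; s(7) = 41; s(8) = 9; s(9) = 21; s(10) = 49; s(11) = 45; s(12) = 1.
Since s(12) = s(0) = 1, the sequence is periodic with period 12.
(2446 - 0) mod 12 = 10, so s(2446) = s(10) = 49.

49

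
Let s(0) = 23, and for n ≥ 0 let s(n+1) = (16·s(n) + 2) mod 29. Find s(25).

4

We have s(0) = 23,  s(1) = 22,  s(2) = 6,  s(3) = 11,  s(4) = 4,  s(5) = 8,  s(6) = 14,  s(7) = 23.
Since s(7) = s(0) = 23, the sequence is periodic with period 7.
So s(25) = s(0 + ((25-0) mod 7)) = s(4) = 4.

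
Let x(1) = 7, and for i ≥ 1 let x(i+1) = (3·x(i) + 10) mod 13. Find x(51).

Computing terms: x(1) = 7, x(2) = 5, x(3) = 12, x(4) = 7.
The sequence repeats with period 3.
So x(51) = x(1 + ((51-1) mod 3)) = x(3) = 12.

12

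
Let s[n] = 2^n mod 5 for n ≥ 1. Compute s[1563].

3

Computing terms: s[1] = 2; s[2] = 4; s[3] = 3; s[4] = 1; s[5] = 2.
The sequence repeats with period 4.
(1563 - 1) mod 4 = 2, so s[1563] = s[3] = 3.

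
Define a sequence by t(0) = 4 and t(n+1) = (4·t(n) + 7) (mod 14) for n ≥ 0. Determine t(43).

t(0) = 4, t(1) = 9, t(2) = 1, t(3) = 11, t(4) = 9.
Since t(4) = t(1) = 9, the sequence is eventually periodic: after a pre-period of length 1 it cycles with period 3.
For n ≥ 1, t(n) depends only on (n - 1) mod 3. (43 - 1) mod 3 = 0, so t(43) = t(1) = 9.

9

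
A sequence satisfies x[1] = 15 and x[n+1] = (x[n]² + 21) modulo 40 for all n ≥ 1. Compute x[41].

Computing terms: x[1] = 15,  x[2] = 6,  x[3] = 17,  x[4] = 30,  x[5] = 1,  x[6] = 22,  x[7] = 25,  x[8] = 6.
Since x[8] = x[2] = 6, the sequence is eventually periodic: after a pre-period of length 1 it cycles with period 6.
For n ≥ 2, x[n] depends only on (n - 2) mod 6. (41 - 2) mod 6 = 3, so x[41] = x[5] = 1.

1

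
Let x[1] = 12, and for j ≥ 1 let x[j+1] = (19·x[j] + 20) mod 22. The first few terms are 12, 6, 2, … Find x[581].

x[1] = 12, x[2] = 6, x[3] = 2, x[4] = 14, x[5] = 0, x[6] = 20, x[7] = 4, x[8] = 8, x[9] = 18, x[10] = 10, x[11] = 12.
The sequence repeats with period 10.
(581 - 1) mod 10 = 0, so x[581] = x[1] = 12.

12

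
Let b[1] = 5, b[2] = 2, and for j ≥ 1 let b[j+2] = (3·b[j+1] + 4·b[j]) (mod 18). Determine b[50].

Computing terms: b[1] = 5, b[2] = 2, b[3] = 8, b[4] = 14, b[5] = 2, b[6] = 8.
Since (b[5], b[6]) = (b[2], b[3]) = (2, 8) (two consecutive terms determine the rest), the sequence is eventually periodic: after a pre-period of length 1 it cycles with period 3.
For j ≥ 2, b[j] depends only on (j - 2) mod 3. (50 - 2) mod 3 = 0, so b[50] = b[2] = 2.

2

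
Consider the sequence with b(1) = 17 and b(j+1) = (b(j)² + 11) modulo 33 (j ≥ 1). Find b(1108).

Computing terms: b(1) = 17, b(2) = 3, b(3) = 20, b(4) = 15, b(5) = 5, b(6) = 3.
Since b(6) = b(2) = 3, the sequence is eventually periodic: after a pre-period of length 1 it cycles with period 4.
For j ≥ 2, b(j) depends only on (j - 2) mod 4. (1108 - 2) mod 4 = 2, so b(1108) = b(4) = 15.

15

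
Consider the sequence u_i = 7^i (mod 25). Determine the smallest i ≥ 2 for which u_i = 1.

We have u_1 = 7; u_2 = 24; u_3 = 18; u_4 = 1; u_5 = 7.
The sequence repeats with period 4.
The value 1 first appears (with i ≥ 2) at u_4.

4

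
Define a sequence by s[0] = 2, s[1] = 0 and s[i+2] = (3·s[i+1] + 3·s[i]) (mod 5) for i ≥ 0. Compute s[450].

Computing terms: s[0] = 2, s[1] = 0, s[2] = 1, s[3] = 3, s[4] = 2, s[5] = 0.
Since (s[4], s[5]) = (s[0], s[1]) = (2, 0) (two consecutive terms determine the rest), the sequence is periodic with period 4.
(450 - 0) mod 4 = 2, so s[450] = s[2] = 1.

1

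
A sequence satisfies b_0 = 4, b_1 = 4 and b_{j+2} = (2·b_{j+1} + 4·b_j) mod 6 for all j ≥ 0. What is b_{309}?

We have b_0 = 4; b_1 = 4; b_2 = 0; b_3 = 4; b_4 = 2; b_5 = 2; b_6 = 0; b_7 = 2; b_8 = 4; b_9 = 4.
The sequence repeats with period 8.
So b_{309} = b_{0 + ((309-0) mod 8)} = b_5 = 2.

2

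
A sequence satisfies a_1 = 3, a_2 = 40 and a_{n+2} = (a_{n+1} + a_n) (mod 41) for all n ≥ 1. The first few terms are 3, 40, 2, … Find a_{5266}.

37

Listing terms: a_1 = 3; a_2 = 40; a_3 = 2; a_4 = 1; a_5 = 3; a_6 = 4; a_7 = 7; a_8 = 11; a_9 = 18; a_{10} = 29; a_{11} = 6; a_{12} = 35; a_{13} = 0; a_{14} = 35; a_{15} = 35; a_{16} = 29; a_{17} = 23; a_{18} = 11; a_{19} = 34; a_{20} = 4; a_{21} = 38; a_{22} = 1; a_{23} = 39; a_{24} = 40; a_{25} = 38; a_{26} = 37; a_{27} = 34; a_{28} = 30; a_{29} = 23; a_{30} = 12; a_{31} = 35; a_{32} = 6; a_{33} = 0; a_{34} = 6; a_{35} = 6; a_{36} = 12; a_{37} = 18; a_{38} = 30; a_{39} = 7; a_{40} = 37; a_{41} = 3; a_{42} = 40.
The sequence repeats with period 40.
So a_{5266} = a_{1 + ((5266-1) mod 40)} = a_{26} = 37.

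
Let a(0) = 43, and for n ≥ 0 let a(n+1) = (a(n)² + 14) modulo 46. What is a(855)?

Listing terms: a(0) = 43,  a(1) = 23,  a(2) = 37,  a(3) = 3,  a(4) = 23.
Since a(4) = a(1) = 23, the sequence is eventually periodic: after a pre-period of length 1 it cycles with period 3.
For n ≥ 1, a(n) depends only on (n - 1) mod 3. (855 - 1) mod 3 = 2, so a(855) = a(3) = 3.

3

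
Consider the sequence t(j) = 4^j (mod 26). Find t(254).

16

We have t(1) = 4, t(2) = 16, t(3) = 12, t(4) = 22, t(5) = 10, t(6) = 14, t(7) = 4.
The sequence repeats with period 6.
(254 - 1) mod 6 = 1, so t(254) = t(2) = 16.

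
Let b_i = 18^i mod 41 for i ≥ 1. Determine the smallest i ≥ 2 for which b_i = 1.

We have b_1 = 18, b_2 = 37, b_3 = 10, b_4 = 16, b_5 = 1, b_6 = 18.
Since b_6 = b_1 = 18, the sequence is periodic with period 5.
The value 1 first appears (with i ≥ 2) at b_5.

5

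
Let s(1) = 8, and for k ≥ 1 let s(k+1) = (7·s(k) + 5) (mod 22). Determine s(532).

17

We have s(1) = 8, s(2) = 17, s(3) = 14, s(4) = 15, s(5) = 0, s(6) = 5, s(7) = 18, s(8) = 21, s(9) = 20, s(10) = 13, s(11) = 8.
The sequence repeats with period 10.
(532 - 1) mod 10 = 1, so s(532) = s(2) = 17.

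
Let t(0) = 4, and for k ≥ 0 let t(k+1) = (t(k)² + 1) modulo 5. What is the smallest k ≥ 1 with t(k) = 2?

Listing terms: t(0) = 4; t(1) = 2; t(2) = 0; t(3) = 1; t(4) = 2.
Since t(4) = t(1) = 2, the sequence is eventually periodic: after a pre-period of length 1 it cycles with period 3.
The value 2 first appears (with k ≥ 1) at t(1).

1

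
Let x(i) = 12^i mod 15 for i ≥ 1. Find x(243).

3

Listing terms: x(1) = 12; x(2) = 9; x(3) = 3; x(4) = 6; x(5) = 12.
The sequence repeats with period 4.
(243 - 1) mod 4 = 2, so x(243) = x(3) = 3.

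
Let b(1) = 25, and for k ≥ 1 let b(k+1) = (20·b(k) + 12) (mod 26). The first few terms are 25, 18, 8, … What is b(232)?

Computing terms: b(1) = 25,  b(2) = 18,  b(3) = 8,  b(4) = 16,  b(5) = 20,  b(6) = 22,  b(7) = 10,  b(8) = 4,  b(9) = 14,  b(10) = 6,  b(11) = 2,  b(12) = 0,  b(13) = 12,  b(14) = 18.
Since b(14) = b(2) = 18, the sequence is eventually periodic: after a pre-period of length 1 it cycles with period 12.
For k ≥ 2, b(k) depends only on (k - 2) mod 12. (232 - 2) mod 12 = 2, so b(232) = b(4) = 16.

16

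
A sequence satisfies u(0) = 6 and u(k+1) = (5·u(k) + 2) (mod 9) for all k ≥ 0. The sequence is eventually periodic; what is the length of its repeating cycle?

Listing terms: u(0) = 6; u(1) = 5; u(2) = 0; u(3) = 2; u(4) = 3; u(5) = 8; u(6) = 6.
Since u(6) = u(0) = 6, the sequence is periodic with period 6.

6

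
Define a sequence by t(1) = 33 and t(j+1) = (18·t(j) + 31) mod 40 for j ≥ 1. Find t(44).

Listing terms: t(1) = 33,  t(2) = 25,  t(3) = 1,  t(4) = 9,  t(5) = 33.
The sequence repeats with period 4.
So t(44) = t(1 + ((44-1) mod 4)) = t(4) = 9.

9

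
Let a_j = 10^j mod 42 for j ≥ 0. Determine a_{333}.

34

Listing terms: a_0 = 1,  a_1 = 10,  a_2 = 16,  a_3 = 34,  a_4 = 4,  a_5 = 40,  a_6 = 22,  a_7 = 10.
Since a_7 = a_1 = 10, the sequence is eventually periodic: after a pre-period of length 1 it cycles with period 6.
For j ≥ 1, a_j depends only on (j - 1) mod 6. (333 - 1) mod 6 = 2, so a_{333} = a_3 = 34.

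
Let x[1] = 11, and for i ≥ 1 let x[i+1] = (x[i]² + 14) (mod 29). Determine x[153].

Listing terms: x[1] = 11; x[2] = 19; x[3] = 27; x[4] = 18; x[5] = 19.
Since x[5] = x[2] = 19, the sequence is eventually periodic: after a pre-period of length 1 it cycles with period 3.
For i ≥ 2, x[i] depends only on (i - 2) mod 3. (153 - 2) mod 3 = 1, so x[153] = x[3] = 27.

27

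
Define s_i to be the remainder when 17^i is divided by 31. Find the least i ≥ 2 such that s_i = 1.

We have s_1 = 17,  s_2 = 10,  s_3 = 15,  s_4 = 7,  s_5 = 26,  s_6 = 8,  s_7 = 12,  s_8 = 18,  s_9 = 27,  s_{10} = 25,  s_{11} = 22,  s_{12} = 2,  s_{13} = 3,  s_{14} = 20,  s_{15} = 30,  s_{16} = 14,  s_{17} = 21,  s_{18} = 16,  s_{19} = 24,  s_{20} = 5,  s_{21} = 23,  s_{22} = 19,  s_{23} = 13,  s_{24} = 4,  s_{25} = 6,  s_{26} = 9,  s_{27} = 29,  s_{28} = 28,  s_{29} = 11,  s_{30} = 1,  s_{31} = 17.
The sequence repeats with period 30.
The value 1 first appears (with i ≥ 2) at s_{30}.

30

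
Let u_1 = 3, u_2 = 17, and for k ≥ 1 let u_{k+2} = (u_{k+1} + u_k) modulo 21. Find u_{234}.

11

Computing terms: u_1 = 3; u_2 = 17; u_3 = 20; u_4 = 16; u_5 = 15; u_6 = 10; u_7 = 4; u_8 = 14; u_9 = 18; u_{10} = 11; u_{11} = 8; u_{12} = 19; u_{13} = 6; u_{14} = 4; u_{15} = 10; u_{16} = 14; u_{17} = 3; u_{18} = 17.
Since (u_{17}, u_{18}) = (u_1, u_2) = (3, 17) (two consecutive terms determine the rest), the sequence is periodic with period 16.
(234 - 1) mod 16 = 9, so u_{234} = u_{10} = 11.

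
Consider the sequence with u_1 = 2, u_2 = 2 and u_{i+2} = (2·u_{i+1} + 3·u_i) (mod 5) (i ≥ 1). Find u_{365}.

We have u_1 = 2,  u_2 = 2,  u_3 = 0,  u_4 = 1,  u_5 = 2,  u_6 = 2.
The sequence repeats with period 4.
(365 - 1) mod 4 = 0, so u_{365} = u_1 = 2.

2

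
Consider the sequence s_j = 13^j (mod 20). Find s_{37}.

Listing terms: s_0 = 1, s_1 = 13, s_2 = 9, s_3 = 17, s_4 = 1.
The sequence repeats with period 4.
So s_{37} = s_{0 + ((37-0) mod 4)} = s_1 = 13.

13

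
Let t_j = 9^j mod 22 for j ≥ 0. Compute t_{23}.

t_0 = 1,  t_1 = 9,  t_2 = 15,  t_3 = 3,  t_4 = 5,  t_5 = 1.
The sequence repeats with period 5.
So t_{23} = t_{0 + ((23-0) mod 5)} = t_3 = 3.

3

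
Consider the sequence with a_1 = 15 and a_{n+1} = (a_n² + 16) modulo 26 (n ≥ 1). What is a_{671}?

17

a_1 = 15; a_2 = 7; a_3 = 13; a_4 = 3; a_5 = 25; a_6 = 17; a_7 = 19; a_8 = 13.
Since a_8 = a_3 = 13, the sequence is eventually periodic: after a pre-period of length 2 it cycles with period 5.
For n ≥ 3, a_n depends only on (n - 3) mod 5. (671 - 3) mod 5 = 3, so a_{671} = a_6 = 17.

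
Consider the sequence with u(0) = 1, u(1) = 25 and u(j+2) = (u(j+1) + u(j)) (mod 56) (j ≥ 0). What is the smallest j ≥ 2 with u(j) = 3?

15

We have u(0) = 1,  u(1) = 25,  u(2) = 26,  u(3) = 51,  u(4) = 21,  u(5) = 16,  u(6) = 37,  u(7) = 53,  u(8) = 34,  u(9) = 31,  u(10) = 9,  u(11) = 40,  u(12) = 49,  u(13) = 33,  u(14) = 26,  u(15) = 3,  u(16) = 29,  u(17) = 32,  u(18) = 5,  u(19) = 37,  u(20) = 42,  u(21) = 23,  u(22) = 9,  u(23) = 32,  u(24) = 41,  u(25) = 17,  u(26) = 2,  u(27) = 19,  u(28) = 21,  u(29) = 40,  u(30) = 5,  u(31) = 45,  u(32) = 50,  u(33) = 39,  u(34) = 33,  u(35) = 16,  u(36) = 49,  u(37) = 9,  u(38) = 2,  u(39) = 11,  u(40) = 13,  u(41) = 24,  u(42) = 37,  u(43) = 5,  u(44) = 42,  u(45) = 47,  u(46) = 33,  u(47) = 24,  u(48) = 1,  u(49) = 25.
The sequence repeats with period 48.
The value 3 first appears (with j ≥ 2) at u(15).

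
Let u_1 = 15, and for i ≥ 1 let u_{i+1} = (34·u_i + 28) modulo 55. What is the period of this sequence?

22

We have u_1 = 15,  u_2 = 43,  u_3 = 5,  u_4 = 33,  u_5 = 50,  u_6 = 23,  u_7 = 40,  u_8 = 13,  u_9 = 30,  u_{10} = 3,  u_{11} = 20,  u_{12} = 48,  u_{13} = 10,  u_{14} = 38,  u_{15} = 0,  u_{16} = 28,  u_{17} = 45,  u_{18} = 18,  u_{19} = 35,  u_{20} = 8,  u_{21} = 25,  u_{22} = 53,  u_{23} = 15.
Since u_{23} = u_1 = 15, the sequence is periodic with period 22.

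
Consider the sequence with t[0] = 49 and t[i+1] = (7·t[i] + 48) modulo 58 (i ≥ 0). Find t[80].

Computing terms: t[0] = 49, t[1] = 43, t[2] = 1, t[3] = 55, t[4] = 27, t[5] = 5, t[6] = 25, t[7] = 49.
Since t[7] = t[0] = 49, the sequence is periodic with period 7.
(80 - 0) mod 7 = 3, so t[80] = t[3] = 55.

55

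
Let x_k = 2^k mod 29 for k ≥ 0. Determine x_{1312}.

Computing terms: x_0 = 1,  x_1 = 2,  x_2 = 4,  x_3 = 8,  x_4 = 16,  x_5 = 3,  x_6 = 6,  x_7 = 12,  x_8 = 24,  x_9 = 19,  x_{10} = 9,  x_{11} = 18,  x_{12} = 7,  x_{13} = 14,  x_{14} = 28,  x_{15} = 27,  x_{16} = 25,  x_{17} = 21,  x_{18} = 13,  x_{19} = 26,  x_{20} = 23,  x_{21} = 17,  x_{22} = 5,  x_{23} = 10,  x_{24} = 20,  x_{25} = 11,  x_{26} = 22,  x_{27} = 15,  x_{28} = 1.
Since x_{28} = x_0 = 1, the sequence is periodic with period 28.
(1312 - 0) mod 28 = 24, so x_{1312} = x_{24} = 20.

20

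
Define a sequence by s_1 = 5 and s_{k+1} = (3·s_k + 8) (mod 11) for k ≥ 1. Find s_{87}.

We have s_1 = 5; s_2 = 1; s_3 = 0; s_4 = 8; s_5 = 10; s_6 = 5.
The sequence repeats with period 5.
(87 - 1) mod 5 = 1, so s_{87} = s_2 = 1.

1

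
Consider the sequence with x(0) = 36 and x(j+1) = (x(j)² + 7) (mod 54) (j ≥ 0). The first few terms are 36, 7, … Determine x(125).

x(0) = 36,  x(1) = 7,  x(2) = 2,  x(3) = 11,  x(4) = 20,  x(5) = 29,  x(6) = 38,  x(7) = 47,  x(8) = 2.
Since x(8) = x(2) = 2, the sequence is eventually periodic: after a pre-period of length 2 it cycles with period 6.
For j ≥ 2, x(j) depends only on (j - 2) mod 6. (125 - 2) mod 6 = 3, so x(125) = x(5) = 29.

29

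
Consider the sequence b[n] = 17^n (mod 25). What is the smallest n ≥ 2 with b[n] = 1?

b[1] = 17; b[2] = 14; b[3] = 13; b[4] = 21; b[5] = 7; b[6] = 19; b[7] = 23; b[8] = 16; b[9] = 22; b[10] = 24; b[11] = 8; b[12] = 11; b[13] = 12; b[14] = 4; b[15] = 18; b[16] = 6; b[17] = 2; b[18] = 9; b[19] = 3; b[20] = 1; b[21] = 17.
Since b[21] = b[1] = 17, the sequence is periodic with period 20.
The value 1 first appears (with n ≥ 2) at b[20].

20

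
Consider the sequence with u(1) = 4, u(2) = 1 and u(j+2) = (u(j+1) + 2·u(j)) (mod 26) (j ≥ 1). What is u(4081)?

We have u(1) = 4; u(2) = 1; u(3) = 9; u(4) = 11; u(5) = 3; u(6) = 25; u(7) = 5; u(8) = 3; u(9) = 13; u(10) = 19; u(11) = 19; u(12) = 5; u(13) = 17; u(14) = 1; u(15) = 9.
Since (u(14), u(15)) = (u(2), u(3)) = (1, 9) (two consecutive terms determine the rest), the sequence is eventually periodic: after a pre-period of length 1 it cycles with period 12.
For j ≥ 2, u(j) depends only on (j - 2) mod 12. (4081 - 2) mod 12 = 11, so u(4081) = u(13) = 17.

17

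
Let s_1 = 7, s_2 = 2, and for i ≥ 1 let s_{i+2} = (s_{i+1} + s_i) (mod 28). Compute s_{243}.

9

Listing terms: s_1 = 7, s_2 = 2, s_3 = 9, s_4 = 11, s_5 = 20, s_6 = 3, s_7 = 23, s_8 = 26, s_9 = 21, s_{10} = 19, s_{11} = 12, s_{12} = 3, s_{13} = 15, s_{14} = 18, s_{15} = 5, s_{16} = 23, s_{17} = 0, s_{18} = 23, s_{19} = 23, s_{20} = 18, s_{21} = 13, s_{22} = 3, s_{23} = 16, s_{24} = 19, s_{25} = 7, s_{26} = 26, s_{27} = 5, s_{28} = 3, s_{29} = 8, s_{30} = 11, s_{31} = 19, s_{32} = 2, s_{33} = 21, s_{34} = 23, s_{35} = 16, s_{36} = 11, s_{37} = 27, s_{38} = 10, s_{39} = 9, s_{40} = 19, s_{41} = 0, s_{42} = 19, s_{43} = 19, s_{44} = 10, s_{45} = 1, s_{46} = 11, s_{47} = 12, s_{48} = 23, s_{49} = 7, s_{50} = 2.
The sequence repeats with period 48.
(243 - 1) mod 48 = 2, so s_{243} = s_3 = 9.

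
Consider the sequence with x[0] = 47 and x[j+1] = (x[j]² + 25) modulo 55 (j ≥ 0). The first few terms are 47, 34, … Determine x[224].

x[0] = 47,  x[1] = 34,  x[2] = 26,  x[3] = 41,  x[4] = 1,  x[5] = 26.
Since x[5] = x[2] = 26, the sequence is eventually periodic: after a pre-period of length 2 it cycles with period 3.
For j ≥ 2, x[j] depends only on (j - 2) mod 3. (224 - 2) mod 3 = 0, so x[224] = x[2] = 26.

26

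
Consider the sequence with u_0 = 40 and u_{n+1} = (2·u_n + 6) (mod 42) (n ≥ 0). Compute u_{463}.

Computing terms: u_0 = 40; u_1 = 2; u_2 = 10; u_3 = 26; u_4 = 16; u_5 = 38; u_6 = 40.
Since u_6 = u_0 = 40, the sequence is periodic with period 6.
(463 - 0) mod 6 = 1, so u_{463} = u_1 = 2.

2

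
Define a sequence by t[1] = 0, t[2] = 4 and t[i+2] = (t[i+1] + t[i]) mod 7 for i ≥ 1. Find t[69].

5

Listing terms: t[1] = 0,  t[2] = 4,  t[3] = 4,  t[4] = 1,  t[5] = 5,  t[6] = 6,  t[7] = 4,  t[8] = 3,  t[9] = 0,  t[10] = 3,  t[11] = 3,  t[12] = 6,  t[13] = 2,  t[14] = 1,  t[15] = 3,  t[16] = 4,  t[17] = 0,  t[18] = 4.
The sequence repeats with period 16.
(69 - 1) mod 16 = 4, so t[69] = t[5] = 5.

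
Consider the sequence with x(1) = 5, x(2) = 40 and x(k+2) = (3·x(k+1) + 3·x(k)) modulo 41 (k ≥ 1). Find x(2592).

Computing terms: x(1) = 5,  x(2) = 40,  x(3) = 12,  x(4) = 33,  x(5) = 12,  x(6) = 12,  x(7) = 31,  x(8) = 6,  x(9) = 29,  x(10) = 23,  x(11) = 33,  x(12) = 4,  x(13) = 29,  x(14) = 17,  x(15) = 15,  x(16) = 14,  x(17) = 5,  x(18) = 16,  x(19) = 22,  x(20) = 32,  x(21) = 39,  x(22) = 8,  x(23) = 18,  x(24) = 37,  x(25) = 1,  x(26) = 32,  x(27) = 17,  x(28) = 24,  x(29) = 0,  x(30) = 31,  x(31) = 11,  x(32) = 3,  x(33) = 1,  x(34) = 12,  x(35) = 39,  x(36) = 30,  x(37) = 2,  x(38) = 14,  x(39) = 7,  x(40) = 22,  x(41) = 5,  x(42) = 40.
The sequence repeats with period 40.
(2592 - 1) mod 40 = 31, so x(2592) = x(32) = 3.

3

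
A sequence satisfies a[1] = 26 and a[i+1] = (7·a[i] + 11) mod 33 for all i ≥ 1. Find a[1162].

Computing terms: a[1] = 26, a[2] = 28, a[3] = 9, a[4] = 8, a[5] = 1, a[6] = 18, a[7] = 5, a[8] = 13, a[9] = 3, a[10] = 32, a[11] = 4, a[12] = 6, a[13] = 20, a[14] = 19, a[15] = 12, a[16] = 29, a[17] = 16, a[18] = 24, a[19] = 14, a[20] = 10, a[21] = 15, a[22] = 17, a[23] = 31, a[24] = 30, a[25] = 23, a[26] = 7, a[27] = 27, a[28] = 2, a[29] = 25, a[30] = 21, a[31] = 26.
Since a[31] = a[1] = 26, the sequence is periodic with period 30.
(1162 - 1) mod 30 = 21, so a[1162] = a[22] = 17.

17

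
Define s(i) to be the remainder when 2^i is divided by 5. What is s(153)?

2

Listing terms: s(0) = 1,  s(1) = 2,  s(2) = 4,  s(3) = 3,  s(4) = 1.
The sequence repeats with period 4.
So s(153) = s(0 + ((153-0) mod 4)) = s(1) = 2.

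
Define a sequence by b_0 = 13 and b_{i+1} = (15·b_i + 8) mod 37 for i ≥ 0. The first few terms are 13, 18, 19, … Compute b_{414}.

7

We have b_0 = 13,  b_1 = 18,  b_2 = 19,  b_3 = 34,  b_4 = 0,  b_5 = 8,  b_6 = 17,  b_7 = 4,  b_8 = 31,  b_9 = 29,  b_{10} = 36,  b_{11} = 30,  b_{12} = 14,  b_{13} = 33,  b_{14} = 22,  b_{15} = 5,  b_{16} = 9,  b_{17} = 32,  b_{18} = 7,  b_{19} = 2,  b_{20} = 1,  b_{21} = 23,  b_{22} = 20,  b_{23} = 12,  b_{24} = 3,  b_{25} = 16,  b_{26} = 26,  b_{27} = 28,  b_{28} = 21,  b_{29} = 27,  b_{30} = 6,  b_{31} = 24,  b_{32} = 35,  b_{33} = 15,  b_{34} = 11,  b_{35} = 25,  b_{36} = 13.
Since b_{36} = b_0 = 13, the sequence is periodic with period 36.
(414 - 0) mod 36 = 18, so b_{414} = b_{18} = 7.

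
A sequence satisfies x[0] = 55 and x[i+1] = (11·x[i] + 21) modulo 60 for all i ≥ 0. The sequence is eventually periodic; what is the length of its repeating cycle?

x[0] = 55, x[1] = 26, x[2] = 7, x[3] = 38, x[4] = 19, x[5] = 50, x[6] = 31, x[7] = 2, x[8] = 43, x[9] = 14, x[10] = 55.
The sequence repeats with period 10.

10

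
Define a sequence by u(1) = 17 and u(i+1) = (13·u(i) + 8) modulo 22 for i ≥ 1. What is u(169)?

1

We have u(1) = 17, u(2) = 9, u(3) = 15, u(4) = 5, u(5) = 7, u(6) = 11, u(7) = 19, u(8) = 13, u(9) = 1, u(10) = 21, u(11) = 17.
Since u(11) = u(1) = 17, the sequence is periodic with period 10.
So u(169) = u(1 + ((169-1) mod 10)) = u(9) = 1.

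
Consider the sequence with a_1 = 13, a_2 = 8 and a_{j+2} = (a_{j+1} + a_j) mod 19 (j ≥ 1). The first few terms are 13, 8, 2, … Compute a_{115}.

15

Computing terms: a_1 = 13,  a_2 = 8,  a_3 = 2,  a_4 = 10,  a_5 = 12,  a_6 = 3,  a_7 = 15,  a_8 = 18,  a_9 = 14,  a_{10} = 13,  a_{11} = 8.
The sequence repeats with period 9.
(115 - 1) mod 9 = 6, so a_{115} = a_7 = 15.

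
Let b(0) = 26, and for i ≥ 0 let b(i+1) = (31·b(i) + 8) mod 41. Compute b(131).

Computing terms: b(0) = 26,  b(1) = 35,  b(2) = 27,  b(3) = 25,  b(4) = 4,  b(5) = 9,  b(6) = 0,  b(7) = 8,  b(8) = 10,  b(9) = 31,  b(10) = 26.
The sequence repeats with period 10.
(131 - 0) mod 10 = 1, so b(131) = b(1) = 35.

35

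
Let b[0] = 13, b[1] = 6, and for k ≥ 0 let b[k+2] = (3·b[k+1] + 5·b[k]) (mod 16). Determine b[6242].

We have b[0] = 13, b[1] = 6, b[2] = 3, b[3] = 7, b[4] = 4, b[5] = 15, b[6] = 1, b[7] = 14, b[8] = 15, b[9] = 3, b[10] = 4, b[11] = 11, b[12] = 5, b[13] = 6, b[14] = 11, b[15] = 15, b[16] = 4, b[17] = 7, b[18] = 9, b[19] = 14, b[20] = 7, b[21] = 11, b[22] = 4, b[23] = 3, b[24] = 13, b[25] = 6.
The sequence repeats with period 24.
So b[6242] = b[0 + ((6242-0) mod 24)] = b[2] = 3.

3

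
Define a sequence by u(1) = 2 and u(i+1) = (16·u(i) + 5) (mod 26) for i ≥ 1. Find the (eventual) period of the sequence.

u(1) = 2; u(2) = 11; u(3) = 25; u(4) = 15; u(5) = 11.
Since u(5) = u(2) = 11, the sequence is eventually periodic: after a pre-period of length 1 it cycles with period 3.

3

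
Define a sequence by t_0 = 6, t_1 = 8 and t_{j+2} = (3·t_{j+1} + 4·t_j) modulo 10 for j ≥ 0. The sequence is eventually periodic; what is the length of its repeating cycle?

10

Computing terms: t_0 = 6; t_1 = 8; t_2 = 8; t_3 = 6; t_4 = 0; t_5 = 4; t_6 = 2; t_7 = 2; t_8 = 4; t_9 = 0; t_{10} = 6; t_{11} = 8.
The sequence repeats with period 10.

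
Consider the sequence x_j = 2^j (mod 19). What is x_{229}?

x_1 = 2,  x_2 = 4,  x_3 = 8,  x_4 = 16,  x_5 = 13,  x_6 = 7,  x_7 = 14,  x_8 = 9,  x_9 = 18,  x_{10} = 17,  x_{11} = 15,  x_{12} = 11,  x_{13} = 3,  x_{14} = 6,  x_{15} = 12,  x_{16} = 5,  x_{17} = 10,  x_{18} = 1,  x_{19} = 2.
The sequence repeats with period 18.
So x_{229} = x_{1 + ((229-1) mod 18)} = x_{13} = 3.

3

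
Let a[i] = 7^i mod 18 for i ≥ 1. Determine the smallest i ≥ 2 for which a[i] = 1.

Computing terms: a[1] = 7,  a[2] = 13,  a[3] = 1,  a[4] = 7.
The sequence repeats with period 3.
The value 1 first appears (with i ≥ 2) at a[3].

3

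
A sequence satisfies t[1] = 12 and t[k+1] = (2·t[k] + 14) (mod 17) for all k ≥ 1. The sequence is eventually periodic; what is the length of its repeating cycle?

8

We have t[1] = 12, t[2] = 4, t[3] = 5, t[4] = 7, t[5] = 11, t[6] = 2, t[7] = 1, t[8] = 16, t[9] = 12.
Since t[9] = t[1] = 12, the sequence is periodic with period 8.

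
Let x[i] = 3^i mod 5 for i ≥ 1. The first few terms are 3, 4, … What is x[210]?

Listing terms: x[1] = 3, x[2] = 4, x[3] = 2, x[4] = 1, x[5] = 3.
The sequence repeats with period 4.
So x[210] = x[1 + ((210-1) mod 4)] = x[2] = 4.

4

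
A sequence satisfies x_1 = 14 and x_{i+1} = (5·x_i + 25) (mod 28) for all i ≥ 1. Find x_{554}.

11

Computing terms: x_1 = 14,  x_2 = 11,  x_3 = 24,  x_4 = 5,  x_5 = 22,  x_6 = 23,  x_7 = 0,  x_8 = 25,  x_9 = 10,  x_{10} = 19,  x_{11} = 8,  x_{12} = 9,  x_{13} = 14.
Since x_{13} = x_1 = 14, the sequence is periodic with period 12.
(554 - 1) mod 12 = 1, so x_{554} = x_2 = 11.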